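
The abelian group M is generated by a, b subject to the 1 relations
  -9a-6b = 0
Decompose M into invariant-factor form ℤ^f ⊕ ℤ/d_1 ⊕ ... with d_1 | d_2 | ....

rank_ℚ(R)=1; free=2−1=1
SNF(R) diag = [3] → torsion [3]

Answer: M ≅ ℤ^1 ⊕ ℤ/3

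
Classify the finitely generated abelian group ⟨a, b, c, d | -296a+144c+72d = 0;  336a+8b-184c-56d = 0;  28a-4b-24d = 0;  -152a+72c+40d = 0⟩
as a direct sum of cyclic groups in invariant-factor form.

Answer: M ≅ ℤ/4 ⊕ ℤ/8 ⊕ ℤ/8 ⊕ ℤ/16

Derivation:
rank_ℚ(R)=4; free=4−4=0
SNF(R) diag = [4, 8, 8, 16] → torsion [4, 8, 8, 16]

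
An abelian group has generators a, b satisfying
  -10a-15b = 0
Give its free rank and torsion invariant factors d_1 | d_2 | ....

rank_ℚ(R)=1; free=2−1=1
SNF(R) diag = [5] → torsion [5]

Answer: M ≅ ℤ^1 ⊕ ℤ/5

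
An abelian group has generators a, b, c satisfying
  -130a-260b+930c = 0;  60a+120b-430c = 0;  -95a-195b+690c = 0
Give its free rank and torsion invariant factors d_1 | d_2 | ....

Answer: M ≅ ℤ/5 ⊕ ℤ/10 ⊕ ℤ/10

Derivation:
rank_ℚ(R)=3; free=3−3=0
SNF(R) diag = [5, 10, 10] → torsion [5, 10, 10]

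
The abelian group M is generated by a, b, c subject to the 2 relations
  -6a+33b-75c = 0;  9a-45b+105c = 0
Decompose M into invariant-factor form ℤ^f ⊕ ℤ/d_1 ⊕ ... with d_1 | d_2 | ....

Answer: M ≅ ℤ^1 ⊕ ℤ/3 ⊕ ℤ/3

Derivation:
rank_ℚ(R)=2; free=3−2=1
SNF(R) diag = [3, 3] → torsion [3, 3]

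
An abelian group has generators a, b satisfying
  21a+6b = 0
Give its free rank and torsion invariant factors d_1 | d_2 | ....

Answer: M ≅ ℤ^1 ⊕ ℤ/3

Derivation:
rank_ℚ(R)=1; free=2−1=1
SNF(R) diag = [3] → torsion [3]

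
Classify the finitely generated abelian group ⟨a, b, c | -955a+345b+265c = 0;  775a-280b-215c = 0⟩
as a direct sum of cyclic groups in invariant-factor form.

rank_ℚ(R)=2; free=3−2=1
SNF(R) diag = [5, 5] → torsion [5, 5]

Answer: M ≅ ℤ^1 ⊕ ℤ/5 ⊕ ℤ/5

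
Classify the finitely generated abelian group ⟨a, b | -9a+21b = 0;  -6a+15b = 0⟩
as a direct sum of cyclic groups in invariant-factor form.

rank_ℚ(R)=2; free=2−2=0
SNF(R) diag = [3, 3] → torsion [3, 3]

Answer: M ≅ ℤ/3 ⊕ ℤ/3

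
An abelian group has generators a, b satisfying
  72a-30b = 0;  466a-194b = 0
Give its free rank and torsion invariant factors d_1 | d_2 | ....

Answer: M ≅ ℤ/2 ⊕ ℤ/6

Derivation:
rank_ℚ(R)=2; free=2−2=0
SNF(R) diag = [2, 6] → torsion [2, 6]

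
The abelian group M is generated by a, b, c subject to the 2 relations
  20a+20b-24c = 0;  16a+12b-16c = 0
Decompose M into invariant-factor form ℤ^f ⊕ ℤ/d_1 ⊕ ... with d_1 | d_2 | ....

rank_ℚ(R)=2; free=3−2=1
SNF(R) diag = [4, 4] → torsion [4, 4]

Answer: M ≅ ℤ^1 ⊕ ℤ/4 ⊕ ℤ/4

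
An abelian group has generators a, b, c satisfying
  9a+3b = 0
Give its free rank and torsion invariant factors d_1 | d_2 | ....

Answer: M ≅ ℤ^2 ⊕ ℤ/3

Derivation:
rank_ℚ(R)=1; free=3−1=2
SNF(R) diag = [3] → torsion [3]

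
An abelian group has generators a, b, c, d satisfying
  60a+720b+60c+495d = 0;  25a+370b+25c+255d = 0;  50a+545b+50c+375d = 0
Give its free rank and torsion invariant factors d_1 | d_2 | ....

rank_ℚ(R)=3; free=4−3=1
SNF(R) diag = [5, 15, 45] → torsion [5, 15, 45]

Answer: M ≅ ℤ^1 ⊕ ℤ/5 ⊕ ℤ/15 ⊕ ℤ/45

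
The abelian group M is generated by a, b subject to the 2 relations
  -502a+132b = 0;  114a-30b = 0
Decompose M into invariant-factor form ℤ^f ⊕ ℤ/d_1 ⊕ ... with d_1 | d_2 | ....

rank_ℚ(R)=2; free=2−2=0
SNF(R) diag = [2, 6] → torsion [2, 6]

Answer: M ≅ ℤ/2 ⊕ ℤ/6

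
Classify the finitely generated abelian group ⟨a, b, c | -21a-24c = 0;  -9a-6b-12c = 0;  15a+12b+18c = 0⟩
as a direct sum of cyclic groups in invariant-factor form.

Answer: M ≅ ℤ/3 ⊕ ℤ/6 ⊕ ℤ/18

Derivation:
rank_ℚ(R)=3; free=3−3=0
SNF(R) diag = [3, 6, 18] → torsion [3, 6, 18]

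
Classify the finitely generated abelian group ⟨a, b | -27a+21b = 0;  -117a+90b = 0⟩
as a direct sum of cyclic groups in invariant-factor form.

Answer: M ≅ ℤ/3 ⊕ ℤ/9

Derivation:
rank_ℚ(R)=2; free=2−2=0
SNF(R) diag = [3, 9] → torsion [3, 9]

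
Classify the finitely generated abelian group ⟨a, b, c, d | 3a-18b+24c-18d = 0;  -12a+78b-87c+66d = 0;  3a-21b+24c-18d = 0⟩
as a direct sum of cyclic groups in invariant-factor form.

Answer: M ≅ ℤ^1 ⊕ ℤ/3 ⊕ ℤ/3 ⊕ ℤ/3

Derivation:
rank_ℚ(R)=3; free=4−3=1
SNF(R) diag = [3, 3, 3] → torsion [3, 3, 3]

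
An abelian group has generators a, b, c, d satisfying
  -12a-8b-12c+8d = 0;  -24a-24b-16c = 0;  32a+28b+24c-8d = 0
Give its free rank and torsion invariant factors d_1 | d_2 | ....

Answer: M ≅ ℤ^1 ⊕ ℤ/4 ⊕ ℤ/4 ⊕ ℤ/8

Derivation:
rank_ℚ(R)=3; free=4−3=1
SNF(R) diag = [4, 4, 8] → torsion [4, 4, 8]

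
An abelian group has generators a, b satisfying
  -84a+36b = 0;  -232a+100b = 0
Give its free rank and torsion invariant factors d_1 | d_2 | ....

Answer: M ≅ ℤ/4 ⊕ ℤ/12

Derivation:
rank_ℚ(R)=2; free=2−2=0
SNF(R) diag = [4, 12] → torsion [4, 12]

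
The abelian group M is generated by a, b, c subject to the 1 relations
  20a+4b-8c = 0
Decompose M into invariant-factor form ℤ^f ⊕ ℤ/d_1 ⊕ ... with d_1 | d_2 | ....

rank_ℚ(R)=1; free=3−1=2
SNF(R) diag = [4] → torsion [4]

Answer: M ≅ ℤ^2 ⊕ ℤ/4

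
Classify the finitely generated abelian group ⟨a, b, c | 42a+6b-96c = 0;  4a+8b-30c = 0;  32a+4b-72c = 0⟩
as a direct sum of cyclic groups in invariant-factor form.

rank_ℚ(R)=3; free=3−3=0
SNF(R) diag = [2, 6, 12] → torsion [2, 6, 12]

Answer: M ≅ ℤ/2 ⊕ ℤ/6 ⊕ ℤ/12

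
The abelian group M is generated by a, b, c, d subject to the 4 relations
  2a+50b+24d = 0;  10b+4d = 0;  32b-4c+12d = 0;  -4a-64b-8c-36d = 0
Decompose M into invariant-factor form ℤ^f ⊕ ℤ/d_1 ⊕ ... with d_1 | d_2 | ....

rank_ℚ(R)=4; free=4−4=0
SNF(R) diag = [2, 2, 4, 4] → torsion [2, 2, 4, 4]

Answer: M ≅ ℤ/2 ⊕ ℤ/2 ⊕ ℤ/4 ⊕ ℤ/4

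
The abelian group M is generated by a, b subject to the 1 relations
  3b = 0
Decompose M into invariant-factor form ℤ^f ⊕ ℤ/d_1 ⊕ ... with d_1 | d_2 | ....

rank_ℚ(R)=1; free=2−1=1
SNF(R) diag = [3] → torsion [3]

Answer: M ≅ ℤ^1 ⊕ ℤ/3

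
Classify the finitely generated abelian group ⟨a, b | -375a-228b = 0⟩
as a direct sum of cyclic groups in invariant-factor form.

Answer: M ≅ ℤ^1 ⊕ ℤ/3

Derivation:
rank_ℚ(R)=1; free=2−1=1
SNF(R) diag = [3] → torsion [3]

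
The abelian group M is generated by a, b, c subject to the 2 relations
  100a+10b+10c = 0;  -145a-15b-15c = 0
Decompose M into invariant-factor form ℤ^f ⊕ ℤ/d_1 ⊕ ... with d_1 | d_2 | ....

Answer: M ≅ ℤ^1 ⊕ ℤ/5 ⊕ ℤ/10

Derivation:
rank_ℚ(R)=2; free=3−2=1
SNF(R) diag = [5, 10] → torsion [5, 10]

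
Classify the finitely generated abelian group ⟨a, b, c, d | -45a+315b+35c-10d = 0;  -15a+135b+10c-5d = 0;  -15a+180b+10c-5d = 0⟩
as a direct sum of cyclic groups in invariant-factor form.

Answer: M ≅ ℤ^1 ⊕ ℤ/5 ⊕ ℤ/15 ⊕ ℤ/45

Derivation:
rank_ℚ(R)=3; free=4−3=1
SNF(R) diag = [5, 15, 45] → torsion [5, 15, 45]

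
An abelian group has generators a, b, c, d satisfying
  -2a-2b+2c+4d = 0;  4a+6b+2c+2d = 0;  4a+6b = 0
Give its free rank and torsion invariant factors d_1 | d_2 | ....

Answer: M ≅ ℤ^1 ⊕ ℤ/2 ⊕ ℤ/2 ⊕ ℤ/2

Derivation:
rank_ℚ(R)=3; free=4−3=1
SNF(R) diag = [2, 2, 2] → torsion [2, 2, 2]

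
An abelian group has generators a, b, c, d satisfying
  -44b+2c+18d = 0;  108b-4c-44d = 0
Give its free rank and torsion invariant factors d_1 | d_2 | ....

Answer: M ≅ ℤ^2 ⊕ ℤ/2 ⊕ ℤ/4

Derivation:
rank_ℚ(R)=2; free=4−2=2
SNF(R) diag = [2, 4] → torsion [2, 4]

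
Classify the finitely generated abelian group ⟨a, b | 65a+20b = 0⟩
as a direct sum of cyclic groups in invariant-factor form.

Answer: M ≅ ℤ^1 ⊕ ℤ/5

Derivation:
rank_ℚ(R)=1; free=2−1=1
SNF(R) diag = [5] → torsion [5]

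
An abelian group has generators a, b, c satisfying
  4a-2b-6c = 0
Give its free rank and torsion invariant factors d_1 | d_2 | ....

rank_ℚ(R)=1; free=3−1=2
SNF(R) diag = [2] → torsion [2]

Answer: M ≅ ℤ^2 ⊕ ℤ/2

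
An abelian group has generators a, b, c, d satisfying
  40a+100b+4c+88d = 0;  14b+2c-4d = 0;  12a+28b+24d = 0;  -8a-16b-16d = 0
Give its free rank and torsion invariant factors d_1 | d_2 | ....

rank_ℚ(R)=4; free=4−4=0
SNF(R) diag = [2, 4, 8, 16] → torsion [2, 4, 8, 16]

Answer: M ≅ ℤ/2 ⊕ ℤ/4 ⊕ ℤ/8 ⊕ ℤ/16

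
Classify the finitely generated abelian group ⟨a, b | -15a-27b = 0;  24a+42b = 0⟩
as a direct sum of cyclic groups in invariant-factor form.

Answer: M ≅ ℤ/3 ⊕ ℤ/6

Derivation:
rank_ℚ(R)=2; free=2−2=0
SNF(R) diag = [3, 6] → torsion [3, 6]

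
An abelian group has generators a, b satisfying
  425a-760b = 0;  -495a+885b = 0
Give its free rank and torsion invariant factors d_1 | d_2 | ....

Answer: M ≅ ℤ/5 ⊕ ℤ/15

Derivation:
rank_ℚ(R)=2; free=2−2=0
SNF(R) diag = [5, 15] → torsion [5, 15]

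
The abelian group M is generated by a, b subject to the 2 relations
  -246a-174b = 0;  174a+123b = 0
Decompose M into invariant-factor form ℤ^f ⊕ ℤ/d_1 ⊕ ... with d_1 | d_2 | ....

rank_ℚ(R)=2; free=2−2=0
SNF(R) diag = [3, 6] → torsion [3, 6]

Answer: M ≅ ℤ/3 ⊕ ℤ/6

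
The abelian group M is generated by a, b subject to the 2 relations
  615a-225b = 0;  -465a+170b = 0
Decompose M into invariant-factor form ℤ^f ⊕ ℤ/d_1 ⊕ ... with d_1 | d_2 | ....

rank_ℚ(R)=2; free=2−2=0
SNF(R) diag = [5, 15] → torsion [5, 15]

Answer: M ≅ ℤ/5 ⊕ ℤ/15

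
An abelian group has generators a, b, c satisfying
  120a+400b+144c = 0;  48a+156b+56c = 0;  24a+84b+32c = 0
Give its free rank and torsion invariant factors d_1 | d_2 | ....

Answer: M ≅ ℤ/4 ⊕ ℤ/8 ⊕ ℤ/24

Derivation:
rank_ℚ(R)=3; free=3−3=0
SNF(R) diag = [4, 8, 24] → torsion [4, 8, 24]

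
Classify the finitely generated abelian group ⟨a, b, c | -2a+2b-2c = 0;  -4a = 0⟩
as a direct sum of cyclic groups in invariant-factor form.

rank_ℚ(R)=2; free=3−2=1
SNF(R) diag = [2, 4] → torsion [2, 4]

Answer: M ≅ ℤ^1 ⊕ ℤ/2 ⊕ ℤ/4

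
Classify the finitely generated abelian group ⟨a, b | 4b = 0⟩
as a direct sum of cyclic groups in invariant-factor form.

Answer: M ≅ ℤ^1 ⊕ ℤ/4

Derivation:
rank_ℚ(R)=1; free=2−1=1
SNF(R) diag = [4] → torsion [4]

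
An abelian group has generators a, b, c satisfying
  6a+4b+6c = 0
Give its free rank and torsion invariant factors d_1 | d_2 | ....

rank_ℚ(R)=1; free=3−1=2
SNF(R) diag = [2] → torsion [2]

Answer: M ≅ ℤ^2 ⊕ ℤ/2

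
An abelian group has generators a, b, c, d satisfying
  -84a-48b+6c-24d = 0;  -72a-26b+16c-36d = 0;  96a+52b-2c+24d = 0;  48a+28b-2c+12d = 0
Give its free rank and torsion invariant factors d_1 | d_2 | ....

Answer: M ≅ ℤ/2 ⊕ ℤ/6 ⊕ ℤ/12 ⊕ ℤ/12

Derivation:
rank_ℚ(R)=4; free=4−4=0
SNF(R) diag = [2, 6, 12, 12] → torsion [2, 6, 12, 12]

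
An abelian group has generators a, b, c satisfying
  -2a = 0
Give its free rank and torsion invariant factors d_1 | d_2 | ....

rank_ℚ(R)=1; free=3−1=2
SNF(R) diag = [2] → torsion [2]

Answer: M ≅ ℤ^2 ⊕ ℤ/2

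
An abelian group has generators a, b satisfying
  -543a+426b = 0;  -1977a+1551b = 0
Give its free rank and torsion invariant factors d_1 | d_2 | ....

Answer: M ≅ ℤ/3 ⊕ ℤ/3

Derivation:
rank_ℚ(R)=2; free=2−2=0
SNF(R) diag = [3, 3] → torsion [3, 3]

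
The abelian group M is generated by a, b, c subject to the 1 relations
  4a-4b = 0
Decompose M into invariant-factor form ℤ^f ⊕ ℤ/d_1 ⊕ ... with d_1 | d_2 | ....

Answer: M ≅ ℤ^2 ⊕ ℤ/4

Derivation:
rank_ℚ(R)=1; free=3−1=2
SNF(R) diag = [4] → torsion [4]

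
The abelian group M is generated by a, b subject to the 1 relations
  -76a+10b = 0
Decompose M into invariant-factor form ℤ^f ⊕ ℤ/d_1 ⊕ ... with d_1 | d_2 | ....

Answer: M ≅ ℤ^1 ⊕ ℤ/2

Derivation:
rank_ℚ(R)=1; free=2−1=1
SNF(R) diag = [2] → torsion [2]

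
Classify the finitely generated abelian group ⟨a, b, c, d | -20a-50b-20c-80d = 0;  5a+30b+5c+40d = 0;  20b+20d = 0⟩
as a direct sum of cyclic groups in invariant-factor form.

rank_ℚ(R)=3; free=4−3=1
SNF(R) diag = [5, 10, 20] → torsion [5, 10, 20]

Answer: M ≅ ℤ^1 ⊕ ℤ/5 ⊕ ℤ/10 ⊕ ℤ/20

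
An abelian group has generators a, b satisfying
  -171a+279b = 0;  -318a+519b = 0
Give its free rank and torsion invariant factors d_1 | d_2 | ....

rank_ℚ(R)=2; free=2−2=0
SNF(R) diag = [3, 9] → torsion [3, 9]

Answer: M ≅ ℤ/3 ⊕ ℤ/9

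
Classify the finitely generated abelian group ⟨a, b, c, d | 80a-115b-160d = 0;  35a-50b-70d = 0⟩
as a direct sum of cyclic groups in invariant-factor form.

Answer: M ≅ ℤ^2 ⊕ ℤ/5 ⊕ ℤ/5

Derivation:
rank_ℚ(R)=2; free=4−2=2
SNF(R) diag = [5, 5] → torsion [5, 5]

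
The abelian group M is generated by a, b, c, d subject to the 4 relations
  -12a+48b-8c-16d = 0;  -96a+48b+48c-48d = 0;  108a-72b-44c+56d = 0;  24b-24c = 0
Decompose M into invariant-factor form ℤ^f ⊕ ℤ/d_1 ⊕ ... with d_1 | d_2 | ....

Answer: M ≅ ℤ/4 ⊕ ℤ/12 ⊕ ℤ/24 ⊕ ℤ/48

Derivation:
rank_ℚ(R)=4; free=4−4=0
SNF(R) diag = [4, 12, 24, 48] → torsion [4, 12, 24, 48]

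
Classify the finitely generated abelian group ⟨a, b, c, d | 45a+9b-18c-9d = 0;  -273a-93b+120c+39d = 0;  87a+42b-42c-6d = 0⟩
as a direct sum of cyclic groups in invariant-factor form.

Answer: M ≅ ℤ^1 ⊕ ℤ/3 ⊕ ℤ/9 ⊕ ℤ/18

Derivation:
rank_ℚ(R)=3; free=4−3=1
SNF(R) diag = [3, 9, 18] → torsion [3, 9, 18]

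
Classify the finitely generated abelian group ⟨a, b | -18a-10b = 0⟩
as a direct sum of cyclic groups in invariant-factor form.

rank_ℚ(R)=1; free=2−1=1
SNF(R) diag = [2] → torsion [2]

Answer: M ≅ ℤ^1 ⊕ ℤ/2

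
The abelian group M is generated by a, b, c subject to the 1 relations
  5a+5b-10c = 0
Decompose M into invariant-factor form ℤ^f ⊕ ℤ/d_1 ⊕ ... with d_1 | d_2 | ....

rank_ℚ(R)=1; free=3−1=2
SNF(R) diag = [5] → torsion [5]

Answer: M ≅ ℤ^2 ⊕ ℤ/5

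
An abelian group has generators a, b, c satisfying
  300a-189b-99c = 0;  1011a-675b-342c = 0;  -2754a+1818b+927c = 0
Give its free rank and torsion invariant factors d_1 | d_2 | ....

Answer: M ≅ ℤ/3 ⊕ ℤ/9 ⊕ ℤ/27

Derivation:
rank_ℚ(R)=3; free=3−3=0
SNF(R) diag = [3, 9, 27] → torsion [3, 9, 27]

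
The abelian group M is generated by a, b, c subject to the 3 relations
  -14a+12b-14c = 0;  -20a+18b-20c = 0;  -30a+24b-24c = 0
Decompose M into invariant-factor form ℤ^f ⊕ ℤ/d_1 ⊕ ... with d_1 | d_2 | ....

Answer: M ≅ ℤ/2 ⊕ ℤ/6 ⊕ ℤ/6

Derivation:
rank_ℚ(R)=3; free=3−3=0
SNF(R) diag = [2, 6, 6] → torsion [2, 6, 6]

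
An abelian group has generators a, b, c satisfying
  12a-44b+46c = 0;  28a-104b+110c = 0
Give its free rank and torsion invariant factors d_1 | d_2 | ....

Answer: M ≅ ℤ^1 ⊕ ℤ/2 ⊕ ℤ/4

Derivation:
rank_ℚ(R)=2; free=3−2=1
SNF(R) diag = [2, 4] → torsion [2, 4]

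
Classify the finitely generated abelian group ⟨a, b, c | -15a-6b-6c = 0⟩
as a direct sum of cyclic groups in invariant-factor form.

Answer: M ≅ ℤ^2 ⊕ ℤ/3

Derivation:
rank_ℚ(R)=1; free=3−1=2
SNF(R) diag = [3] → torsion [3]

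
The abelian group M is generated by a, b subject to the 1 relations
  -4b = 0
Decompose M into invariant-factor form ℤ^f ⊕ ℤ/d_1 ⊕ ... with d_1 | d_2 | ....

rank_ℚ(R)=1; free=2−1=1
SNF(R) diag = [4] → torsion [4]

Answer: M ≅ ℤ^1 ⊕ ℤ/4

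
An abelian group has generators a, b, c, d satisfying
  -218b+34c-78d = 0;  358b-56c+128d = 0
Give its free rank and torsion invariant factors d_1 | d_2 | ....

Answer: M ≅ ℤ^2 ⊕ ℤ/2 ⊕ ℤ/2

Derivation:
rank_ℚ(R)=2; free=4−2=2
SNF(R) diag = [2, 2] → torsion [2, 2]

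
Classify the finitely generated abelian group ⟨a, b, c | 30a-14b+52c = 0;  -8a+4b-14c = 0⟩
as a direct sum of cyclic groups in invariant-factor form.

rank_ℚ(R)=2; free=3−2=1
SNF(R) diag = [2, 2] → torsion [2, 2]

Answer: M ≅ ℤ^1 ⊕ ℤ/2 ⊕ ℤ/2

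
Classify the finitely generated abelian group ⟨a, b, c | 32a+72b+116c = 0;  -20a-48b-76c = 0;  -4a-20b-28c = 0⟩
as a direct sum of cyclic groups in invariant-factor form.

Answer: M ≅ ℤ/4 ⊕ ℤ/4 ⊕ ℤ/4

Derivation:
rank_ℚ(R)=3; free=3−3=0
SNF(R) diag = [4, 4, 4] → torsion [4, 4, 4]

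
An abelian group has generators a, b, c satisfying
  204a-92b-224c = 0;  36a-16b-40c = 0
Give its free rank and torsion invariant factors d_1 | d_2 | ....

rank_ℚ(R)=2; free=3−2=1
SNF(R) diag = [4, 12] → torsion [4, 12]

Answer: M ≅ ℤ^1 ⊕ ℤ/4 ⊕ ℤ/12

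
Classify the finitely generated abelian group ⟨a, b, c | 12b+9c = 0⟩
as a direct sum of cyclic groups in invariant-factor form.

Answer: M ≅ ℤ^2 ⊕ ℤ/3

Derivation:
rank_ℚ(R)=1; free=3−1=2
SNF(R) diag = [3] → torsion [3]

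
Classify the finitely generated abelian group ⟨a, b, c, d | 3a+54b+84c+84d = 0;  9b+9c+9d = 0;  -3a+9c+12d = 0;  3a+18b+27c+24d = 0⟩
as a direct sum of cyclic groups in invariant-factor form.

rank_ℚ(R)=4; free=4−4=0
SNF(R) diag = [3, 3, 9, 18] → torsion [3, 3, 9, 18]

Answer: M ≅ ℤ/3 ⊕ ℤ/3 ⊕ ℤ/9 ⊕ ℤ/18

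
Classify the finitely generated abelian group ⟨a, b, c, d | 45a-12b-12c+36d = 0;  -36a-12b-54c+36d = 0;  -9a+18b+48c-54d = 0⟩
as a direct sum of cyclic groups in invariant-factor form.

Answer: M ≅ ℤ^1 ⊕ ℤ/3 ⊕ ℤ/6 ⊕ ℤ/18

Derivation:
rank_ℚ(R)=3; free=4−3=1
SNF(R) diag = [3, 6, 18] → torsion [3, 6, 18]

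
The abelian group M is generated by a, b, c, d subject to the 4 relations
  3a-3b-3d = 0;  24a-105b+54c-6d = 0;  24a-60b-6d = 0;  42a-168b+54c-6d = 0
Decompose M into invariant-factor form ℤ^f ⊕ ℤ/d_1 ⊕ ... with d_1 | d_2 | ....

rank_ℚ(R)=4; free=4−4=0
SNF(R) diag = [3, 9, 18, 54] → torsion [3, 9, 18, 54]

Answer: M ≅ ℤ/3 ⊕ ℤ/9 ⊕ ℤ/18 ⊕ ℤ/54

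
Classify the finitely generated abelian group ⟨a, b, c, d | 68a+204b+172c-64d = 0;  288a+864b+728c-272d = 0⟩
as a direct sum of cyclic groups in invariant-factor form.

Answer: M ≅ ℤ^2 ⊕ ℤ/4 ⊕ ℤ/8

Derivation:
rank_ℚ(R)=2; free=4−2=2
SNF(R) diag = [4, 8] → torsion [4, 8]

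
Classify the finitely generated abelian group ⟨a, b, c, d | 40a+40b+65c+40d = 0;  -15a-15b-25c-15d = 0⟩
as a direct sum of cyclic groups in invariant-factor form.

Answer: M ≅ ℤ^2 ⊕ ℤ/5 ⊕ ℤ/5

Derivation:
rank_ℚ(R)=2; free=4−2=2
SNF(R) diag = [5, 5] → torsion [5, 5]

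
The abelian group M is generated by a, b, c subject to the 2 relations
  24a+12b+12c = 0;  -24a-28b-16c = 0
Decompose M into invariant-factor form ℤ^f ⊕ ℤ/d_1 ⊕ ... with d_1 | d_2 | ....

Answer: M ≅ ℤ^1 ⊕ ℤ/4 ⊕ ℤ/12

Derivation:
rank_ℚ(R)=2; free=3−2=1
SNF(R) diag = [4, 12] → torsion [4, 12]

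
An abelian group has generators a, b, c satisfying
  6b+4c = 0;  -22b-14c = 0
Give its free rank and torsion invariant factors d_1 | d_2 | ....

Answer: M ≅ ℤ^1 ⊕ ℤ/2 ⊕ ℤ/2

Derivation:
rank_ℚ(R)=2; free=3−2=1
SNF(R) diag = [2, 2] → torsion [2, 2]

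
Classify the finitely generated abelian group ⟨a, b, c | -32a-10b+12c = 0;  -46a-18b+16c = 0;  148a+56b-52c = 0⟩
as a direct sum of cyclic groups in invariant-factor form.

Answer: M ≅ ℤ/2 ⊕ ℤ/2 ⊕ ℤ/4

Derivation:
rank_ℚ(R)=3; free=3−3=0
SNF(R) diag = [2, 2, 4] → torsion [2, 2, 4]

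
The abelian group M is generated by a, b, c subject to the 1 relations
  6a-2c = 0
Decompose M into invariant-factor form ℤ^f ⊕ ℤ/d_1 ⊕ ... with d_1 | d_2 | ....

rank_ℚ(R)=1; free=3−1=2
SNF(R) diag = [2] → torsion [2]

Answer: M ≅ ℤ^2 ⊕ ℤ/2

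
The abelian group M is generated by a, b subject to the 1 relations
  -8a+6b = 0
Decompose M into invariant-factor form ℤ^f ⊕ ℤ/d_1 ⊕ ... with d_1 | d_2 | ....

rank_ℚ(R)=1; free=2−1=1
SNF(R) diag = [2] → torsion [2]

Answer: M ≅ ℤ^1 ⊕ ℤ/2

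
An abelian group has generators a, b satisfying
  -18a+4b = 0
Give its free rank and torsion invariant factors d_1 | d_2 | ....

Answer: M ≅ ℤ^1 ⊕ ℤ/2

Derivation:
rank_ℚ(R)=1; free=2−1=1
SNF(R) diag = [2] → torsion [2]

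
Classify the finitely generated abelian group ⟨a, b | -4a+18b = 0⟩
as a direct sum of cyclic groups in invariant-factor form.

rank_ℚ(R)=1; free=2−1=1
SNF(R) diag = [2] → torsion [2]

Answer: M ≅ ℤ^1 ⊕ ℤ/2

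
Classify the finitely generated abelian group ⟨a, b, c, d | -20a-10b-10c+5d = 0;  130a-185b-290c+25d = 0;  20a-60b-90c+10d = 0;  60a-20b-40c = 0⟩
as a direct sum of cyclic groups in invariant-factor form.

rank_ℚ(R)=4; free=4−4=0
SNF(R) diag = [5, 5, 10, 20] → torsion [5, 5, 10, 20]

Answer: M ≅ ℤ/5 ⊕ ℤ/5 ⊕ ℤ/10 ⊕ ℤ/20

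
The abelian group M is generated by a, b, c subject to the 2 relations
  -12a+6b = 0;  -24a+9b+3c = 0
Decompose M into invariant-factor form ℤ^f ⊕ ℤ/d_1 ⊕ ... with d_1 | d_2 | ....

rank_ℚ(R)=2; free=3−2=1
SNF(R) diag = [3, 6] → torsion [3, 6]

Answer: M ≅ ℤ^1 ⊕ ℤ/3 ⊕ ℤ/6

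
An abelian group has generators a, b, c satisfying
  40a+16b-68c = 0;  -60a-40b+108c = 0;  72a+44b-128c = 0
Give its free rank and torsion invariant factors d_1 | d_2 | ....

Answer: M ≅ ℤ/4 ⊕ ℤ/4 ⊕ ℤ/4

Derivation:
rank_ℚ(R)=3; free=3−3=0
SNF(R) diag = [4, 4, 4] → torsion [4, 4, 4]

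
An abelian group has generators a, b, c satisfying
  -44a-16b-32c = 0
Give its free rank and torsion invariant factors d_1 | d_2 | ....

rank_ℚ(R)=1; free=3−1=2
SNF(R) diag = [4] → torsion [4]

Answer: M ≅ ℤ^2 ⊕ ℤ/4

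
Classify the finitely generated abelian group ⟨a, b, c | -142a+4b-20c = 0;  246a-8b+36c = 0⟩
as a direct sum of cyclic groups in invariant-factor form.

Answer: M ≅ ℤ^1 ⊕ ℤ/2 ⊕ ℤ/4

Derivation:
rank_ℚ(R)=2; free=3−2=1
SNF(R) diag = [2, 4] → torsion [2, 4]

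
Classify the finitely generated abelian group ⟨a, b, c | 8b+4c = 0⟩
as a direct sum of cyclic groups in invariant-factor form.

rank_ℚ(R)=1; free=3−1=2
SNF(R) diag = [4] → torsion [4]

Answer: M ≅ ℤ^2 ⊕ ℤ/4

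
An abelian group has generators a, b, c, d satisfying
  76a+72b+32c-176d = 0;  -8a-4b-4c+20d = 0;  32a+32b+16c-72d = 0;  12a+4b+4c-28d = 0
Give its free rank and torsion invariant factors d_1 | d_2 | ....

rank_ℚ(R)=4; free=4−4=0
SNF(R) diag = [4, 4, 8, 24] → torsion [4, 4, 8, 24]

Answer: M ≅ ℤ/4 ⊕ ℤ/4 ⊕ ℤ/8 ⊕ ℤ/24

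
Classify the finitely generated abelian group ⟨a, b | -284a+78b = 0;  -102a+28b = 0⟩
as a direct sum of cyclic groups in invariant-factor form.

rank_ℚ(R)=2; free=2−2=0
SNF(R) diag = [2, 2] → torsion [2, 2]

Answer: M ≅ ℤ/2 ⊕ ℤ/2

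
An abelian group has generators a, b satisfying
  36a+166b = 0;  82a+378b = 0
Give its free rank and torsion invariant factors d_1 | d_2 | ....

Answer: M ≅ ℤ/2 ⊕ ℤ/2

Derivation:
rank_ℚ(R)=2; free=2−2=0
SNF(R) diag = [2, 2] → torsion [2, 2]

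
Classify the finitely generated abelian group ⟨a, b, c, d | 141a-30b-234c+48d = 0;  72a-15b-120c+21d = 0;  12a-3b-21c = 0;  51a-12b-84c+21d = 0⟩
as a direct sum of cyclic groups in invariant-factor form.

Answer: M ≅ ℤ/3 ⊕ ℤ/3 ⊕ ℤ/3 ⊕ ℤ/9

Derivation:
rank_ℚ(R)=4; free=4−4=0
SNF(R) diag = [3, 3, 3, 9] → torsion [3, 3, 3, 9]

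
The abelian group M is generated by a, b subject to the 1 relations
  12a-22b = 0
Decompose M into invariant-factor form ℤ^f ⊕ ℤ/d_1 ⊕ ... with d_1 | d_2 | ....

Answer: M ≅ ℤ^1 ⊕ ℤ/2

Derivation:
rank_ℚ(R)=1; free=2−1=1
SNF(R) diag = [2] → torsion [2]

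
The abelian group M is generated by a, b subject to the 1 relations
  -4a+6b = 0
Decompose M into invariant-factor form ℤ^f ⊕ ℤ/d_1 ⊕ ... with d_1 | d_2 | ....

Answer: M ≅ ℤ^1 ⊕ ℤ/2

Derivation:
rank_ℚ(R)=1; free=2−1=1
SNF(R) diag = [2] → torsion [2]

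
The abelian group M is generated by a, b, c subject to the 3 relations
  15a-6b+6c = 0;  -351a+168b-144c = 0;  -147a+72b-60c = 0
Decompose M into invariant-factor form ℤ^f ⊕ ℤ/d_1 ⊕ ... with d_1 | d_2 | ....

rank_ℚ(R)=3; free=3−3=0
SNF(R) diag = [3, 6, 12] → torsion [3, 6, 12]

Answer: M ≅ ℤ/3 ⊕ ℤ/6 ⊕ ℤ/12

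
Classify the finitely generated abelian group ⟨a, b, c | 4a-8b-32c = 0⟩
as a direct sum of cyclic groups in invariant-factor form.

rank_ℚ(R)=1; free=3−1=2
SNF(R) diag = [4] → torsion [4]

Answer: M ≅ ℤ^2 ⊕ ℤ/4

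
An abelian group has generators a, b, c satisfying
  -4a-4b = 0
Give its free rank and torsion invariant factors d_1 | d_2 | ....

rank_ℚ(R)=1; free=3−1=2
SNF(R) diag = [4] → torsion [4]

Answer: M ≅ ℤ^2 ⊕ ℤ/4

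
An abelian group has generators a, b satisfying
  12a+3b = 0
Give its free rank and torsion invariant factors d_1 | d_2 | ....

rank_ℚ(R)=1; free=2−1=1
SNF(R) diag = [3] → torsion [3]

Answer: M ≅ ℤ^1 ⊕ ℤ/3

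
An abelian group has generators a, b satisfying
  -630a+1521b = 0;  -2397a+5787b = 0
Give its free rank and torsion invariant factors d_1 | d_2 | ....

Answer: M ≅ ℤ/3 ⊕ ℤ/9

Derivation:
rank_ℚ(R)=2; free=2−2=0
SNF(R) diag = [3, 9] → torsion [3, 9]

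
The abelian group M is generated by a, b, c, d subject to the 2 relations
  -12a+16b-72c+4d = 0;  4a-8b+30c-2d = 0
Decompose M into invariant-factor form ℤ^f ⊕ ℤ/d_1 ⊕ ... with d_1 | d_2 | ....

Answer: M ≅ ℤ^2 ⊕ ℤ/2 ⊕ ℤ/4

Derivation:
rank_ℚ(R)=2; free=4−2=2
SNF(R) diag = [2, 4] → torsion [2, 4]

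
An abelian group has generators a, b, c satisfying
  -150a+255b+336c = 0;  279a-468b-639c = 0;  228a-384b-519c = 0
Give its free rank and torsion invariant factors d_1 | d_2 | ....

rank_ℚ(R)=3; free=3−3=0
SNF(R) diag = [3, 9, 9] → torsion [3, 9, 9]

Answer: M ≅ ℤ/3 ⊕ ℤ/9 ⊕ ℤ/9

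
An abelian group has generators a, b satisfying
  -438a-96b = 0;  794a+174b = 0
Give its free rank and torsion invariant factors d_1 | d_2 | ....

Answer: M ≅ ℤ/2 ⊕ ℤ/6

Derivation:
rank_ℚ(R)=2; free=2−2=0
SNF(R) diag = [2, 6] → torsion [2, 6]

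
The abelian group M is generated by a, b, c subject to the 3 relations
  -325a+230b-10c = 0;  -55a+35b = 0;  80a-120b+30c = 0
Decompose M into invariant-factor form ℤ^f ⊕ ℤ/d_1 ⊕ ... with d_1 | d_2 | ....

Answer: M ≅ ℤ/5 ⊕ ℤ/5 ⊕ ℤ/10

Derivation:
rank_ℚ(R)=3; free=3−3=0
SNF(R) diag = [5, 5, 10] → torsion [5, 5, 10]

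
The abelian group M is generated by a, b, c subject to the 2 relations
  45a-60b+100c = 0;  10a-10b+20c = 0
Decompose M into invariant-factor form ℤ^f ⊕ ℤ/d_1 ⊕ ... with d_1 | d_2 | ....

Answer: M ≅ ℤ^1 ⊕ ℤ/5 ⊕ ℤ/10

Derivation:
rank_ℚ(R)=2; free=3−2=1
SNF(R) diag = [5, 10] → torsion [5, 10]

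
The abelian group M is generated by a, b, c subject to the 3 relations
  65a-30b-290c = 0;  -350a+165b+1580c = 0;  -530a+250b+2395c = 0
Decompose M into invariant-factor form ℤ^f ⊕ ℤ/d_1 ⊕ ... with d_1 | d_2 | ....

rank_ℚ(R)=3; free=3−3=0
SNF(R) diag = [5, 5, 15] → torsion [5, 5, 15]

Answer: M ≅ ℤ/5 ⊕ ℤ/5 ⊕ ℤ/15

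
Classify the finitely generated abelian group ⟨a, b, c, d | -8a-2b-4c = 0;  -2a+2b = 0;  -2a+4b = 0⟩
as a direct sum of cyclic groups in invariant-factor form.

Answer: M ≅ ℤ^1 ⊕ ℤ/2 ⊕ ℤ/2 ⊕ ℤ/4

Derivation:
rank_ℚ(R)=3; free=4−3=1
SNF(R) diag = [2, 2, 4] → torsion [2, 2, 4]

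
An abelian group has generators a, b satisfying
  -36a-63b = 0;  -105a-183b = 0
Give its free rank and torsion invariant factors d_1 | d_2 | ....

Answer: M ≅ ℤ/3 ⊕ ℤ/9

Derivation:
rank_ℚ(R)=2; free=2−2=0
SNF(R) diag = [3, 9] → torsion [3, 9]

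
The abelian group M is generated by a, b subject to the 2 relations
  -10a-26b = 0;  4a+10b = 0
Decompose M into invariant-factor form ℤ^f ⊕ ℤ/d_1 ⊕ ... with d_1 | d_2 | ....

Answer: M ≅ ℤ/2 ⊕ ℤ/2

Derivation:
rank_ℚ(R)=2; free=2−2=0
SNF(R) diag = [2, 2] → torsion [2, 2]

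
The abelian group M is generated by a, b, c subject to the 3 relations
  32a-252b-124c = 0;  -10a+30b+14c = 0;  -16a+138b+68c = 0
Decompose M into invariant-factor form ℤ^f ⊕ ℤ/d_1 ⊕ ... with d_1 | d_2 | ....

rank_ℚ(R)=3; free=3−3=0
SNF(R) diag = [2, 6, 12] → torsion [2, 6, 12]

Answer: M ≅ ℤ/2 ⊕ ℤ/6 ⊕ ℤ/12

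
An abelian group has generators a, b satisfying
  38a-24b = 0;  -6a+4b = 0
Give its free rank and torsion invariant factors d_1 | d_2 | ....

Answer: M ≅ ℤ/2 ⊕ ℤ/4

Derivation:
rank_ℚ(R)=2; free=2−2=0
SNF(R) diag = [2, 4] → torsion [2, 4]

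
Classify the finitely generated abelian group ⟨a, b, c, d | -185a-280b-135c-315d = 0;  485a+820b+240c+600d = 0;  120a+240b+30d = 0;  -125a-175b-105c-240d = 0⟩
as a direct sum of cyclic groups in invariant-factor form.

rank_ℚ(R)=4; free=4−4=0
SNF(R) diag = [5, 15, 15, 30] → torsion [5, 15, 15, 30]

Answer: M ≅ ℤ/5 ⊕ ℤ/15 ⊕ ℤ/15 ⊕ ℤ/30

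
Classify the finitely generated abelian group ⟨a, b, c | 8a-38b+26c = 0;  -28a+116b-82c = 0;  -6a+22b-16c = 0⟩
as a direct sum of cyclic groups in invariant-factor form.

Answer: M ≅ ℤ/2 ⊕ ℤ/2 ⊕ ℤ/2

Derivation:
rank_ℚ(R)=3; free=3−3=0
SNF(R) diag = [2, 2, 2] → torsion [2, 2, 2]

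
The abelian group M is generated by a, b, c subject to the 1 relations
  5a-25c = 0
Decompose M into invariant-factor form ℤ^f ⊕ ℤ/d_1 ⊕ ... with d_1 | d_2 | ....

Answer: M ≅ ℤ^2 ⊕ ℤ/5

Derivation:
rank_ℚ(R)=1; free=3−1=2
SNF(R) diag = [5] → torsion [5]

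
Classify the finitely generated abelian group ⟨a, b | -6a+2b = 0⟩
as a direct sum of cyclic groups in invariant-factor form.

Answer: M ≅ ℤ^1 ⊕ ℤ/2

Derivation:
rank_ℚ(R)=1; free=2−1=1
SNF(R) diag = [2] → torsion [2]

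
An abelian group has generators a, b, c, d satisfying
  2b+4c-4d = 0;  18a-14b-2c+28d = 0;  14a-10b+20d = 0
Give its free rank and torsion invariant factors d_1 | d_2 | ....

Answer: M ≅ ℤ^1 ⊕ ℤ/2 ⊕ ℤ/2 ⊕ ℤ/2

Derivation:
rank_ℚ(R)=3; free=4−3=1
SNF(R) diag = [2, 2, 2] → torsion [2, 2, 2]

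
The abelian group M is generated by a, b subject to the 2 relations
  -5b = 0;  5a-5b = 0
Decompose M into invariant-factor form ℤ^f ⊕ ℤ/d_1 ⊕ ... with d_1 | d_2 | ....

Answer: M ≅ ℤ/5 ⊕ ℤ/5

Derivation:
rank_ℚ(R)=2; free=2−2=0
SNF(R) diag = [5, 5] → torsion [5, 5]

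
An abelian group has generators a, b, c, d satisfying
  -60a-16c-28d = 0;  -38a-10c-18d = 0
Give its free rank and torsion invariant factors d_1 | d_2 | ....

rank_ℚ(R)=2; free=4−2=2
SNF(R) diag = [2, 4] → torsion [2, 4]

Answer: M ≅ ℤ^2 ⊕ ℤ/2 ⊕ ℤ/4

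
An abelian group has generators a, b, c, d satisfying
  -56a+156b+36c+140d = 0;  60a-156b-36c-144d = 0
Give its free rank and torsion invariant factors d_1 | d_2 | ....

Answer: M ≅ ℤ^2 ⊕ ℤ/4 ⊕ ℤ/12

Derivation:
rank_ℚ(R)=2; free=4−2=2
SNF(R) diag = [4, 12] → torsion [4, 12]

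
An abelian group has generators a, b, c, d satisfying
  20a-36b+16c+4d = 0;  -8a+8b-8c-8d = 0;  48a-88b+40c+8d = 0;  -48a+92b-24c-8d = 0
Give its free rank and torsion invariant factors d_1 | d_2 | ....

Answer: M ≅ ℤ/4 ⊕ ℤ/4 ⊕ ℤ/8 ⊕ ℤ/8

Derivation:
rank_ℚ(R)=4; free=4−4=0
SNF(R) diag = [4, 4, 8, 8] → torsion [4, 4, 8, 8]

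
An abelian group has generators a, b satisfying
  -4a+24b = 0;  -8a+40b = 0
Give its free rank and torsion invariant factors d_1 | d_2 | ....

rank_ℚ(R)=2; free=2−2=0
SNF(R) diag = [4, 8] → torsion [4, 8]

Answer: M ≅ ℤ/4 ⊕ ℤ/8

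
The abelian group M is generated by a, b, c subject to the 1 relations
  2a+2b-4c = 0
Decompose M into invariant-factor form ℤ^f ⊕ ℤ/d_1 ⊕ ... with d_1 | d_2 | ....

rank_ℚ(R)=1; free=3−1=2
SNF(R) diag = [2] → torsion [2]

Answer: M ≅ ℤ^2 ⊕ ℤ/2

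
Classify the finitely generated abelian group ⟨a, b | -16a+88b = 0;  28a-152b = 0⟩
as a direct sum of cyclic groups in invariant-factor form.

Answer: M ≅ ℤ/4 ⊕ ℤ/8

Derivation:
rank_ℚ(R)=2; free=2−2=0
SNF(R) diag = [4, 8] → torsion [4, 8]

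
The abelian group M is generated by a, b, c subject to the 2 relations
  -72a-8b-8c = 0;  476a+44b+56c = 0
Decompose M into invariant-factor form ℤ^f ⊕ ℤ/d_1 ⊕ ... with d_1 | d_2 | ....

rank_ℚ(R)=2; free=3−2=1
SNF(R) diag = [4, 8] → torsion [4, 8]

Answer: M ≅ ℤ^1 ⊕ ℤ/4 ⊕ ℤ/8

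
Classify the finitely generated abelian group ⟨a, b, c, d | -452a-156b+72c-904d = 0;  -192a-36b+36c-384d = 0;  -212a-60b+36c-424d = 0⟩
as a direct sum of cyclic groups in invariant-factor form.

Answer: M ≅ ℤ^1 ⊕ ℤ/4 ⊕ ℤ/12 ⊕ ℤ/36

Derivation:
rank_ℚ(R)=3; free=4−3=1
SNF(R) diag = [4, 12, 36] → torsion [4, 12, 36]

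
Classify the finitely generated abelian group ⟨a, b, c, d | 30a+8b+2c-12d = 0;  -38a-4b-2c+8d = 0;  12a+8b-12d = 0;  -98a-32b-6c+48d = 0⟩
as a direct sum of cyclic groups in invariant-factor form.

Answer: M ≅ ℤ/2 ⊕ ℤ/4 ⊕ ℤ/4 ⊕ ℤ/4

Derivation:
rank_ℚ(R)=4; free=4−4=0
SNF(R) diag = [2, 4, 4, 4] → torsion [2, 4, 4, 4]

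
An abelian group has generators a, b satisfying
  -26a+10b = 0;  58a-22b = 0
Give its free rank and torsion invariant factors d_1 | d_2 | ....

rank_ℚ(R)=2; free=2−2=0
SNF(R) diag = [2, 4] → torsion [2, 4]

Answer: M ≅ ℤ/2 ⊕ ℤ/4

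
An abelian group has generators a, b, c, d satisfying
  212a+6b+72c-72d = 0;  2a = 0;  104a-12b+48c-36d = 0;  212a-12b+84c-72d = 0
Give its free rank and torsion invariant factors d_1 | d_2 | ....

Answer: M ≅ ℤ/2 ⊕ ℤ/6 ⊕ ℤ/12 ⊕ ℤ/36

Derivation:
rank_ℚ(R)=4; free=4−4=0
SNF(R) diag = [2, 6, 12, 36] → torsion [2, 6, 12, 36]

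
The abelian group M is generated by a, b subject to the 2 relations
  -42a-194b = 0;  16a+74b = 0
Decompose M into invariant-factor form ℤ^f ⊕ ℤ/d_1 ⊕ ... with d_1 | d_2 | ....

Answer: M ≅ ℤ/2 ⊕ ℤ/2

Derivation:
rank_ℚ(R)=2; free=2−2=0
SNF(R) diag = [2, 2] → torsion [2, 2]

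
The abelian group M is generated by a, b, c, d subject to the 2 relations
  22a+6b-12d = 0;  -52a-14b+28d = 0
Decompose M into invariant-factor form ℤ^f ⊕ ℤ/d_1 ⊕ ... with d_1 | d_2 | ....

rank_ℚ(R)=2; free=4−2=2
SNF(R) diag = [2, 2] → torsion [2, 2]

Answer: M ≅ ℤ^2 ⊕ ℤ/2 ⊕ ℤ/2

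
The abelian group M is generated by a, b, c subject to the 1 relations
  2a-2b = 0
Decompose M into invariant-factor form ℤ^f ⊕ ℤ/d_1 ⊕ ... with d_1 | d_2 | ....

rank_ℚ(R)=1; free=3−1=2
SNF(R) diag = [2] → torsion [2]

Answer: M ≅ ℤ^2 ⊕ ℤ/2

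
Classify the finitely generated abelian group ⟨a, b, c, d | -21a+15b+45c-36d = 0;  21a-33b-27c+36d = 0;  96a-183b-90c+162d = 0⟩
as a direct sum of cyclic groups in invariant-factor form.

rank_ℚ(R)=3; free=4−3=1
SNF(R) diag = [3, 9, 18] → torsion [3, 9, 18]

Answer: M ≅ ℤ^1 ⊕ ℤ/3 ⊕ ℤ/9 ⊕ ℤ/18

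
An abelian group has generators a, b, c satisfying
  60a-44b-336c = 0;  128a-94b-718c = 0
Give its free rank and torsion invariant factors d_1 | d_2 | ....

Answer: M ≅ ℤ^1 ⊕ ℤ/2 ⊕ ℤ/4

Derivation:
rank_ℚ(R)=2; free=3−2=1
SNF(R) diag = [2, 4] → torsion [2, 4]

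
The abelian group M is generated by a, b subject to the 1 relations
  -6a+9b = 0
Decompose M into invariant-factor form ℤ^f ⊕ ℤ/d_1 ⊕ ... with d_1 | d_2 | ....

Answer: M ≅ ℤ^1 ⊕ ℤ/3

Derivation:
rank_ℚ(R)=1; free=2−1=1
SNF(R) diag = [3] → torsion [3]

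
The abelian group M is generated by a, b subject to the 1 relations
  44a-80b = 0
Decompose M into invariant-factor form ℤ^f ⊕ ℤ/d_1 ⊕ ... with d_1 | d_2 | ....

rank_ℚ(R)=1; free=2−1=1
SNF(R) diag = [4] → torsion [4]

Answer: M ≅ ℤ^1 ⊕ ℤ/4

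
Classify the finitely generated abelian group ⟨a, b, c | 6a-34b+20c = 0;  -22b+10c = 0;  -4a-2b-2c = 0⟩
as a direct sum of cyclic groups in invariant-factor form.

rank_ℚ(R)=3; free=3−3=0
SNF(R) diag = [2, 2, 4] → torsion [2, 2, 4]

Answer: M ≅ ℤ/2 ⊕ ℤ/2 ⊕ ℤ/4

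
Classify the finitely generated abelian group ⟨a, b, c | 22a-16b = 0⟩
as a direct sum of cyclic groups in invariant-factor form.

rank_ℚ(R)=1; free=3−1=2
SNF(R) diag = [2] → torsion [2]

Answer: M ≅ ℤ^2 ⊕ ℤ/2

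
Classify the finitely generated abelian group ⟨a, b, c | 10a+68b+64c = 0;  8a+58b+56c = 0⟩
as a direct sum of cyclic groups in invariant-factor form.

Answer: M ≅ ℤ^1 ⊕ ℤ/2 ⊕ ℤ/6

Derivation:
rank_ℚ(R)=2; free=3−2=1
SNF(R) diag = [2, 6] → torsion [2, 6]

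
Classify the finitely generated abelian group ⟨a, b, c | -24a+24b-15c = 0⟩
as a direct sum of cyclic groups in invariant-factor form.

Answer: M ≅ ℤ^2 ⊕ ℤ/3

Derivation:
rank_ℚ(R)=1; free=3−1=2
SNF(R) diag = [3] → torsion [3]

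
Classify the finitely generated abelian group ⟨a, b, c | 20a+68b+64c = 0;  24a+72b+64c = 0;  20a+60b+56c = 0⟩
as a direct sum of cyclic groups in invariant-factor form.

Answer: M ≅ ℤ/4 ⊕ ℤ/8 ⊕ ℤ/16

Derivation:
rank_ℚ(R)=3; free=3−3=0
SNF(R) diag = [4, 8, 16] → torsion [4, 8, 16]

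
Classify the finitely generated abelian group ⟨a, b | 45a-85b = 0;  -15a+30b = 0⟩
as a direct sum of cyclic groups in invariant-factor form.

rank_ℚ(R)=2; free=2−2=0
SNF(R) diag = [5, 15] → torsion [5, 15]

Answer: M ≅ ℤ/5 ⊕ ℤ/15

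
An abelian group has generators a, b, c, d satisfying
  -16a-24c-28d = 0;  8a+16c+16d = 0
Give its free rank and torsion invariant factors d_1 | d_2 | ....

rank_ℚ(R)=2; free=4−2=2
SNF(R) diag = [4, 8] → torsion [4, 8]

Answer: M ≅ ℤ^2 ⊕ ℤ/4 ⊕ ℤ/8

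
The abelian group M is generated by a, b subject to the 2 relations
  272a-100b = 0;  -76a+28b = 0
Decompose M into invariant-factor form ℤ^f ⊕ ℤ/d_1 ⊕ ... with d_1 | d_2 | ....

rank_ℚ(R)=2; free=2−2=0
SNF(R) diag = [4, 4] → torsion [4, 4]

Answer: M ≅ ℤ/4 ⊕ ℤ/4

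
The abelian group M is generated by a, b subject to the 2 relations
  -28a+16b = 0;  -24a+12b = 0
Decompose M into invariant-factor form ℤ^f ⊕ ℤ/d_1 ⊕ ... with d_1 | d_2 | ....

Answer: M ≅ ℤ/4 ⊕ ℤ/12

Derivation:
rank_ℚ(R)=2; free=2−2=0
SNF(R) diag = [4, 12] → torsion [4, 12]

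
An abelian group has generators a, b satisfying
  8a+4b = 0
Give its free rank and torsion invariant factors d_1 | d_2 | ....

Answer: M ≅ ℤ^1 ⊕ ℤ/4

Derivation:
rank_ℚ(R)=1; free=2−1=1
SNF(R) diag = [4] → torsion [4]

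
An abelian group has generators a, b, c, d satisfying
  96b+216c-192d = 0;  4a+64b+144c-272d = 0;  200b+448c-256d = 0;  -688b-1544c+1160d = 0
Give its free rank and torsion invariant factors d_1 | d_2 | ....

rank_ℚ(R)=4; free=4−4=0
SNF(R) diag = [4, 8, 24, 72] → torsion [4, 8, 24, 72]

Answer: M ≅ ℤ/4 ⊕ ℤ/8 ⊕ ℤ/24 ⊕ ℤ/72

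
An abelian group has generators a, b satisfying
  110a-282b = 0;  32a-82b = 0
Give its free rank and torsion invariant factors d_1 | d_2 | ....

rank_ℚ(R)=2; free=2−2=0
SNF(R) diag = [2, 2] → torsion [2, 2]

Answer: M ≅ ℤ/2 ⊕ ℤ/2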